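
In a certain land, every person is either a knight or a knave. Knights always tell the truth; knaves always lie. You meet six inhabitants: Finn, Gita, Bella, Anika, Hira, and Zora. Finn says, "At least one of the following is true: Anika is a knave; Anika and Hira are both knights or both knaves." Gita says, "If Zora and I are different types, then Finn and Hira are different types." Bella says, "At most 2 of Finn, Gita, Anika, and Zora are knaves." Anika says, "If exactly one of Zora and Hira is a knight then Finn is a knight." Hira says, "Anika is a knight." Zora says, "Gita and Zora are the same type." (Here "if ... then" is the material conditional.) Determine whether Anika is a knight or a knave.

Anika is a knight.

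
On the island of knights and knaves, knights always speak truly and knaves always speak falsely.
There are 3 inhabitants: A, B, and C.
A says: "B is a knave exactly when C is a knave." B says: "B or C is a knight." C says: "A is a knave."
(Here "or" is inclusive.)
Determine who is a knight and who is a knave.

Knights: A. Knaves: B and C.

A is a knight, so "B is a knave exactly when C is a knave" must be true — and it is.
B is a knave, and the claim "B or C is a knight" is indeed false.
Since C is a knave, "A is a knave" needs to be false, which holds.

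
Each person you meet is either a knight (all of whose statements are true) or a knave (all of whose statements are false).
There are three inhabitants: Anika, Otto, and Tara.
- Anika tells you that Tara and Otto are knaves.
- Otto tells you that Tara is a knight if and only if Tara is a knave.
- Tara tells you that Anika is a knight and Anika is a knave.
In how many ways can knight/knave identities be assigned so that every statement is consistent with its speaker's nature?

1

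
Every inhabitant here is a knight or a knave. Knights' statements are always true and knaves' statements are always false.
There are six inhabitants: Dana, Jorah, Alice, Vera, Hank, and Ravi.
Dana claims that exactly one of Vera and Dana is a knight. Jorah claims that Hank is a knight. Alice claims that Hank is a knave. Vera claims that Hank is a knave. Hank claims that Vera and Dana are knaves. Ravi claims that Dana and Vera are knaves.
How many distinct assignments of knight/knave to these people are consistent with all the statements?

1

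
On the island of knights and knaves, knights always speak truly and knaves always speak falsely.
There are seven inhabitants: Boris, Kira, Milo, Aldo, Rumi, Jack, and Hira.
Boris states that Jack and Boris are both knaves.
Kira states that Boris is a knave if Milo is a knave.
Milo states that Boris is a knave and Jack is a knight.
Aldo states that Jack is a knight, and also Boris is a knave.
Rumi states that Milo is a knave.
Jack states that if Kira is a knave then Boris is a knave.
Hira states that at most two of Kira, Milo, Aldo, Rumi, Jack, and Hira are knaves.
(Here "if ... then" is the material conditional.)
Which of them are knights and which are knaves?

Knights: Kira, Milo, Aldo, Jack, and Hira. Knaves: Boris and Rumi.

Boris is a knave, and the claim "Jack and Boris are both knaves" is indeed false.
Kira is a knight, so "Boris is a knave if Milo is a knave" must be true — and it is.
Milo is a knight, and the claim "Boris is a knave and Jack is a knight" is indeed true.
Since Aldo is a knight, "Jack is a knight, and also Boris is a knave" needs to be true, which holds.
As a knave, Rumi's statement "Milo is a knave" should be false; it is.
Jack is a knight, and the claim "if Kira is a knave then Boris is a knave" is indeed true.
Hira (knight): "at most two of Kira, Milo, Aldo, Rumi, Jack, and Hira are knaves" — true. ✓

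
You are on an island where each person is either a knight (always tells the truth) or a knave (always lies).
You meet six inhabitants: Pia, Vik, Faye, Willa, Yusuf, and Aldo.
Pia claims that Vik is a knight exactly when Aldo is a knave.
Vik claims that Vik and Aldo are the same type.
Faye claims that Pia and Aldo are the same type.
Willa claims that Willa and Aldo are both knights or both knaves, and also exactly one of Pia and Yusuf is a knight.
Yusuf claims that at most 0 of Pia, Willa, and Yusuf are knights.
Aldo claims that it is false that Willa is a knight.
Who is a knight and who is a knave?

As a knight, Pia's statement "Vik is a knight exactly when Aldo is a knave" should be true; it is.
Vik is a knave, so "Vik and Aldo are the same type" must be False — and it is.
Faye is a knight; "Pia and Aldo are the same type" is true, as required.
As a knave, Willa's statement "Willa and Aldo are both knights or both knaves, and also exactly one of Pia and Yusuf is a knight" should be False; it is.
Yusuf is a knave; "at most 0 of Pia, Willa, and Yusuf are knights" is False, as required.
Since Aldo is a knight, "it is false that Willa is a knight" needs to be true, which holds.

Pia is a knight, Vik is a knave, Faye is a knight, Willa is a knave, Yusuf is a knave, and Aldo is a knight.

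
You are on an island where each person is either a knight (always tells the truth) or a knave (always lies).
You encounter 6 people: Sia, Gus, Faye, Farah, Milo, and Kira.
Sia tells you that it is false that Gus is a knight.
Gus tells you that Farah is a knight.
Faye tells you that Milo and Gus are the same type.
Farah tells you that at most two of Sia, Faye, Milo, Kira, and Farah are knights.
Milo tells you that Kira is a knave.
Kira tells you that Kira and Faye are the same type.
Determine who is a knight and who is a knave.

Since Sia is a knight, "it is false that Gus is a knight" needs to be True, which holds.
Since Gus is a knave, "Farah is a knight" needs to be false, which holds.
As a knight, Faye's statement "Milo and Gus are the same type" should be True; it is.
Farah is a knave, so "at most two of Sia, Faye, Milo, Kira, and Farah are knights" must be false — and it is.
Since Milo is a knave, "Kira is a knave" needs to be false, which holds.
Since Kira is a knight, "Kira and Faye are the same type" needs to be True, which holds.

Sia is a knight, Gus is a knave, Faye is a knight, Farah is a knave, Milo is a knave, and Kira is a knight.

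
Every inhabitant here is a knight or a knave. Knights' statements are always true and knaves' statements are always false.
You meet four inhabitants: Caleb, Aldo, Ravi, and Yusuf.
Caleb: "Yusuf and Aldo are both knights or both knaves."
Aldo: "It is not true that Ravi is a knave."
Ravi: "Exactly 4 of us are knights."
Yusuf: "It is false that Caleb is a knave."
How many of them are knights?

The unique consistent assignment is Caleb=knight, Aldo=knight, Ravi=knight, Yusuf=knight.
That has 4 knights.

4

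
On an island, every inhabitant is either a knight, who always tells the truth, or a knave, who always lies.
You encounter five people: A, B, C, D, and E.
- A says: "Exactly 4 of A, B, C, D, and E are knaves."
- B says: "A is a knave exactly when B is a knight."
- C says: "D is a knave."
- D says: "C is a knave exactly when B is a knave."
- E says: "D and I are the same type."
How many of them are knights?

2

The unique consistent assignment is A=knave, B=knave, C=knave, D=knight, E=knight.
That has 2 knights.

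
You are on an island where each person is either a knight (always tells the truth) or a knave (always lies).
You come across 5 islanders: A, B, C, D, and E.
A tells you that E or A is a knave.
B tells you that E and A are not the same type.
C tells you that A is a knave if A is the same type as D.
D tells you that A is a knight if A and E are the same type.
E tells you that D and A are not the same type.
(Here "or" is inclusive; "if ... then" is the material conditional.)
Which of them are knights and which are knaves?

A is a knight, B is a knight, C is a knave, D is a knight, and E is a knave.

Suppose A is a knave. Then A's statement "E or A is a knave" would have to be false. Checking the 16 ways to assign the others, none is consistent with every speaker.
(For instance, with B=knight, C=knave, D=knight, E=knave, A's claim "E or A is a knave" comes out true where it would need to be false.)
So A must be a knight, making "E or A is a knave" true. Taking A=knight, B=knight, C=knave, D=knight, E=knave, each remaining statement checks out:
  B (knight): "E and A are not the same type" — true. ✓
  C (knave): "A is a knave if A is the same type as D" — false. ✓
  D (knight): "A is a knight if A and E are the same type" — true. ✓
  E (knave): "D and A are not the same type" — false. ✓
This is the unique consistent assignment.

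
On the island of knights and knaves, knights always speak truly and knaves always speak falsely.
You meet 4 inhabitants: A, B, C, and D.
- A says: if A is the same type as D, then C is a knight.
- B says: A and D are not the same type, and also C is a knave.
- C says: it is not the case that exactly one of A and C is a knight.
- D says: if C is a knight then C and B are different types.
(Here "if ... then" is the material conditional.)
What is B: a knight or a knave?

B is a knave.

Consistent assignments: {A=knight, B=knave, C=knight, D=knight}
In every consistent assignment, B is a knave.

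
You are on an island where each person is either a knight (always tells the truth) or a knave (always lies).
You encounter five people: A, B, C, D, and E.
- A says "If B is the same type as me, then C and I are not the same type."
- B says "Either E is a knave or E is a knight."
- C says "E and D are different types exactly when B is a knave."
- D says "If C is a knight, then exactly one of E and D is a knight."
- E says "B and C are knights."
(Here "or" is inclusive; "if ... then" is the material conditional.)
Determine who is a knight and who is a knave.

A is a knight, B is a knight, C is a knave, D is a knight, and E is a knave.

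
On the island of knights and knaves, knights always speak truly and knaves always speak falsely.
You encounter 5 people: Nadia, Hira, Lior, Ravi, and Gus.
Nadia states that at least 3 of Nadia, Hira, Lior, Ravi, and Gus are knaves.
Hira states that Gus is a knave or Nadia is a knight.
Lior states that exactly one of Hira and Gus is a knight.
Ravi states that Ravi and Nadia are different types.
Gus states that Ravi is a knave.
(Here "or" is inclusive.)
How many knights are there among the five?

3

The unique consistent assignment is Nadia=knave, Hira=knight, Lior=knight, Ravi=knight, Gus=knave.
That has 3 knights.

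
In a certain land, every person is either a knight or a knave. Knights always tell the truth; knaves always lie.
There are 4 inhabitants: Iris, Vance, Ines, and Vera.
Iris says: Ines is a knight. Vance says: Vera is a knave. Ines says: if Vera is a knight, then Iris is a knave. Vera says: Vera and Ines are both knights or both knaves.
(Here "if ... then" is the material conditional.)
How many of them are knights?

3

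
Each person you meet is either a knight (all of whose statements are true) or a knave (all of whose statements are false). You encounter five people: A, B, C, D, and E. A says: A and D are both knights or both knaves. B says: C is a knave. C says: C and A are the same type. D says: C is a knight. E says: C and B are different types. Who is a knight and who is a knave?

A is a knight, B is a knave, C is a knight, D is a knight, and E is a knight.

Suppose A is a knave. Then A's statement "A and D are both knights or both knaves" would have to be false. Checking the 16 ways to assign the others, none is consistent with every speaker.
(For instance, with B=knave, C=knight, D=knight, E=knight, C's claim "C and A are the same type" comes out false where it would need to be true.)
So A must be a knight, making "A and D are both knights or both knaves" true. Taking A=knight, B=knave, C=knight, D=knight, E=knight, each remaining statement checks out:
  B (knave): "C is a knave" — false. ✓
  C (knight): "C and A are the same type" — true. ✓
  D (knight): "C is a knight" — true. ✓
  E (knight): "C and B are different types" — true. ✓
This is the unique consistent assignment.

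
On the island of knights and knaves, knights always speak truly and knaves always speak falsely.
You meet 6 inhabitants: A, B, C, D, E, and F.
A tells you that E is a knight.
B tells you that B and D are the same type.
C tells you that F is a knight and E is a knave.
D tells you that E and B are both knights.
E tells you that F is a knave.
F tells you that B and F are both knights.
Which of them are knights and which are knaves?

A is a knight; "E is a knight" is true, as required.
As a knight, B's statement "B and D are the same type" should be true; it is.
C is a knave, and the claim "F is a knight and E is a knave" is indeed False.
D is a knight, so "E and B are both knights" must be true — and it is.
As a knight, E's statement "F is a knave" should be true; it is.
F is a knave; "B and F are both knights" is False, as required.

A is a knight, B is a knight, C is a knave, D is a knight, E is a knight, and F is a knave.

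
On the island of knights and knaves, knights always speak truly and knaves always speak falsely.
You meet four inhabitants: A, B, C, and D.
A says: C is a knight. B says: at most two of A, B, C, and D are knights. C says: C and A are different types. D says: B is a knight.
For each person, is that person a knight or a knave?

A is a knave, and the claim "C is a knight" is indeed False.
Since B is a knight, "at most two of A, B, C, and D are knights" needs to be True, which holds.
C (knave): "C and A are different types" — False. ✓
D is a knight; "B is a knight" is True, as required.

A is a knave, B is a knight, C is a knave, and D is a knight.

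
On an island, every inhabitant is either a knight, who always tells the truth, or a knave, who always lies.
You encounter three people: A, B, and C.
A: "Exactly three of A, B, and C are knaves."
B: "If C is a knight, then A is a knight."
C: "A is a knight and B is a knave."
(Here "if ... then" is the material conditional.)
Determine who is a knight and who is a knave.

A is a knave; "exactly three of A, B, and C are knaves" is false, as required.
As a knight, B's statement "if C is a knight, then A is a knight" should be True; it is.
Since C is a knave, "A is a knight and B is a knave" needs to be false, which holds.

Knights: B. Knaves: A and C.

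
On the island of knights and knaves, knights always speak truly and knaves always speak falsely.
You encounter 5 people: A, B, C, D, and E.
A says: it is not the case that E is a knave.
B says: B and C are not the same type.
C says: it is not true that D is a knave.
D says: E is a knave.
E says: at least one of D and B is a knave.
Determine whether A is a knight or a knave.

A is a knight.

Consistent assignments: {A=knight, B=knight, C=knave, D=knave, E=knight}; {A=knight, B=knave, C=knave, D=knave, E=knight}
In every consistent assignment, A is a knight.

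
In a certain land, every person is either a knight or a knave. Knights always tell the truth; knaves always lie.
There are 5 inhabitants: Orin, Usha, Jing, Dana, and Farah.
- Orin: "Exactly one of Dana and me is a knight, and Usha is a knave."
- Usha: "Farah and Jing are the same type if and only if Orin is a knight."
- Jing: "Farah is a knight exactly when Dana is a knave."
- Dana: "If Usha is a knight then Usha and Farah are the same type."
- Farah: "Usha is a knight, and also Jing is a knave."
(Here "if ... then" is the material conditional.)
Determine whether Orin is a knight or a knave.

Orin is a knave.

Consistent assignments: {Orin=knave, Usha=knight, Jing=knave, Dana=knight, Farah=knight}
In every consistent assignment, Orin is a knave.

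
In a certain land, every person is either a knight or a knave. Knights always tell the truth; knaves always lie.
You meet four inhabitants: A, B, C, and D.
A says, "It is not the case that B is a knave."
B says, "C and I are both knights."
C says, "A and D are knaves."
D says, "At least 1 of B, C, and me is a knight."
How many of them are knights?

The unique consistent assignment is A=knave, B=knave, C=knave, D=knight.
That has 1 knight.

1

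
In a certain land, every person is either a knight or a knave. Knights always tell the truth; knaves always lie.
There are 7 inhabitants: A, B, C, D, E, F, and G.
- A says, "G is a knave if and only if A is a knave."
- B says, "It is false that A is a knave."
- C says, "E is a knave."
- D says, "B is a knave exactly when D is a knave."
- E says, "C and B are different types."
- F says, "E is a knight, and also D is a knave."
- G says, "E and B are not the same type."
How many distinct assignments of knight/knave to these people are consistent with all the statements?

2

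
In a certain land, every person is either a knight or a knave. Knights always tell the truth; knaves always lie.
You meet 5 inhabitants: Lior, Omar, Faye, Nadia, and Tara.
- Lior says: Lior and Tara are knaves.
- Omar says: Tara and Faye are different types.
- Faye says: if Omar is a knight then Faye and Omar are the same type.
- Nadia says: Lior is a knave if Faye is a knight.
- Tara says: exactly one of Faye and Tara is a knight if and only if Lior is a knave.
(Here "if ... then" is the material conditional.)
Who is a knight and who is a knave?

Lior is a knave, Omar is a knight, Faye is a knave, Nadia is a knight, and Tara is a knight.

Lior is a knave, and the claim "Lior and Tara are knaves" is indeed False.
Omar is a knight; "Tara and Faye are different types" is true, as required.
Since Faye is a knave, "if Omar is a knight then Faye and Omar are the same type" needs to be False, which holds.
Nadia is a knight, and the claim "Lior is a knave if Faye is a knight" is indeed true.
Tara is a knight; "exactly one of Faye and Tara is a knight if and only if Lior is a knave" is true, as required.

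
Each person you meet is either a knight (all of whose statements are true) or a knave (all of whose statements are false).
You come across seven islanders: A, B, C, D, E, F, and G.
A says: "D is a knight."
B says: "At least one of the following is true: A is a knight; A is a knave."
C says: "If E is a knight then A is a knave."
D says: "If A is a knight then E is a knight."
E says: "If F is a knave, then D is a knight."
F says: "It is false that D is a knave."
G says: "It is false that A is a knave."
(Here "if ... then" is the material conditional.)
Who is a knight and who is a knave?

A is a knight, B is a knight, C is a knave, D is a knight, E is a knight, F is a knight, and G is a knight.

A is a knight, so "D is a knight" must be true — and it is.
B is a knight; "at least one of the following is true: A is a knight; A is a knave" is true, as required.
C is a knave; "if E is a knight then A is a knave" is false, as required.
Since D is a knight, "if A is a knight then E is a knight" needs to be true, which holds.
E is a knight, so "if F is a knave, then D is a knight" must be true — and it is.
F is a knight, so "it is false that D is a knave" must be true — and it is.
G is a knight, so "it is false that A is a knave" must be true — and it is.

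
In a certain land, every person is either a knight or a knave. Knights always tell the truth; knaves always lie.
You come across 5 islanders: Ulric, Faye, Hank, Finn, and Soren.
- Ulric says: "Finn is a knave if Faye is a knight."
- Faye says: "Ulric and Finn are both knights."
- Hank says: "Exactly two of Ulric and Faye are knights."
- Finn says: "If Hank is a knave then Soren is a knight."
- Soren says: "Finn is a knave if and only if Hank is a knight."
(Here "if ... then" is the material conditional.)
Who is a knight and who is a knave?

As a knight, Ulric's statement "Finn is a knave if Faye is a knight" should be True; it is.
Faye is a knave, so "Ulric and Finn are both knights" must be False — and it is.
Since Hank is a knave, "exactly two of Ulric and Faye are knights" needs to be False, which holds.
Finn is a knave; "if Hank is a knave then Soren is a knight" is False, as required.
Since Soren is a knave, "Finn is a knave if and only if Hank is a knight" needs to be False, which holds.

Ulric is a knight, Faye is a knave, Hank is a knave, Finn is a knave, and Soren is a knave.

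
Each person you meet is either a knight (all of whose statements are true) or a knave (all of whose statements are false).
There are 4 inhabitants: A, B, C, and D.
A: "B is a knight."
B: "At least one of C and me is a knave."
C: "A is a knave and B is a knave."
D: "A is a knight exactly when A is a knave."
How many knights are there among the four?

2

The unique consistent assignment is A=knight, B=knight, C=knave, D=knave.
That has 2 knights.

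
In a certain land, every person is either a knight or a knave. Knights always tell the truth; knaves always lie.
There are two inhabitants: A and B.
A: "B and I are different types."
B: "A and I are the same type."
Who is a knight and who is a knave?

A is a knight and B is a knave.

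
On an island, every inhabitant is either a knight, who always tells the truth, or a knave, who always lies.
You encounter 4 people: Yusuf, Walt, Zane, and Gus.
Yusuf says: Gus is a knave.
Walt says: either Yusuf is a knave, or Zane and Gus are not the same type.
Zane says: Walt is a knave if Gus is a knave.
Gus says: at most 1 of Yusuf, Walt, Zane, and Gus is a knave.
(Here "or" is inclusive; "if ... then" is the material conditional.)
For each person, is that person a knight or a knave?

Yusuf is a knave; "Gus is a knave" is False, as required.
As a knight, Walt's statement "either Yusuf is a knave, or Zane and Gus are not the same type" should be True; it is.
Zane (knight): "Walt is a knave if Gus is a knave" — True. ✓
Gus is a knight; "at most 1 of Yusuf, Walt, Zane, and Gus is a knave" is True, as required.

Yusuf is a knave, Walt is a knight, Zane is a knight, and Gus is a knight.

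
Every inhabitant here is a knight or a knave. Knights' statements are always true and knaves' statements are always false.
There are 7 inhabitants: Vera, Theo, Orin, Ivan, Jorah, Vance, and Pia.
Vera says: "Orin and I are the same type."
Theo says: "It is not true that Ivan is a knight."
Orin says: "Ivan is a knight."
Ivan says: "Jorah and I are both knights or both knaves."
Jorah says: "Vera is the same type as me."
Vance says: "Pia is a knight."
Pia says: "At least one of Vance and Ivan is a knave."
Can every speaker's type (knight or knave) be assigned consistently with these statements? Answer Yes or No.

No

Checking all 128 assignments, each has at least one speaker whose statement's truth value contradicts their type.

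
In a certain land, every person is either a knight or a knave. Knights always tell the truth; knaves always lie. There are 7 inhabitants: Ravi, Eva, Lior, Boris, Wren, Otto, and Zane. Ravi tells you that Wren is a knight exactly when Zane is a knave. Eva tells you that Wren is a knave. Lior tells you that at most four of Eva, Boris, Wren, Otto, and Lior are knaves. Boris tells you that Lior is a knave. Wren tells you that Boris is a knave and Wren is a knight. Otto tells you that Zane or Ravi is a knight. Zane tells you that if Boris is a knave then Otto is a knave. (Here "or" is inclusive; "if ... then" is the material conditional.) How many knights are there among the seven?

4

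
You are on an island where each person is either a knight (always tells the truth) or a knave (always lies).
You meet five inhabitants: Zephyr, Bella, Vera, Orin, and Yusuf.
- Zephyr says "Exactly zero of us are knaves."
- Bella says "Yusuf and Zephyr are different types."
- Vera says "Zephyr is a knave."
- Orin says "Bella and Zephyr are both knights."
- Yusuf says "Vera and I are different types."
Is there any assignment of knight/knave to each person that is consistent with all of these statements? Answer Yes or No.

Checking all 32 assignments, each has at least one speaker whose statement's truth value contradicts their type.

No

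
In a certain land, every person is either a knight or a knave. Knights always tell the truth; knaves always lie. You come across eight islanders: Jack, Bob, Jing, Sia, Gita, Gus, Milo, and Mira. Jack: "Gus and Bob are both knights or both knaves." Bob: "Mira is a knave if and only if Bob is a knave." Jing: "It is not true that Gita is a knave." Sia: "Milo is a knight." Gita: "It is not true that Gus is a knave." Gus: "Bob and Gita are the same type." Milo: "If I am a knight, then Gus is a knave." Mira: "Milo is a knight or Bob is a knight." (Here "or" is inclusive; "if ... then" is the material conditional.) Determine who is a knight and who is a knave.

Knights: Bob, Sia, Milo, and Mira. Knaves: Jack, Jing, Gita, and Gus.

Jack is a knave, and the claim "Gus and Bob are both knights or both knaves" is indeed false.
Bob (knight): "Mira is a knave if and only if Bob is a knave" — True. ✓
Jing is a knave; "it is not true that Gita is a knave" is false, as required.
Sia (knight): "Milo is a knight" — True. ✓
Since Gita is a knave, "it is not true that Gus is a knave" needs to be false, which holds.
As a knave, Gus's statement "Bob and Gita are the same type" should be false; it is.
Milo is a knight, so "if I am a knight, then Gus is a knave" must be True — and it is.
Mira (knight): "Milo is a knight or Bob is a knight" — True. ✓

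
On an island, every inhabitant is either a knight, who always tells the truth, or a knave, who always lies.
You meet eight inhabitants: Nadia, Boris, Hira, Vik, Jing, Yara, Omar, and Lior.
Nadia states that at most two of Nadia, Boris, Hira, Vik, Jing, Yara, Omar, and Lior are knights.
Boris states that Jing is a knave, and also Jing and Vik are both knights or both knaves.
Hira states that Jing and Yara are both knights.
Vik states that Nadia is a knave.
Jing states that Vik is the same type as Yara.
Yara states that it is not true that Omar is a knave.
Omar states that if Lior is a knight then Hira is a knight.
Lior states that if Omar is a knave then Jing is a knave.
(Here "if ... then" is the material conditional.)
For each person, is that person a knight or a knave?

Knights: Hira, Vik, Jing, Yara, Omar, and Lior. Knaves: Nadia and Boris.

Nadia is a knave, and the claim "at most two of Nadia, Boris, Hira, Vik, Jing, Yara, Omar, and Lior are knights" is indeed false.
Boris is a knave, and the claim "Jing is a knave, and also Jing and Vik are both knights or both knaves" is indeed false.
Hira is a knight, so "Jing and Yara are both knights" must be True — and it is.
Vik is a knight, and the claim "Nadia is a knave" is indeed True.
Jing is a knight, and the claim "Vik is the same type as Yara" is indeed True.
As a knight, Yara's statement "it is not true that Omar is a knave" should be True; it is.
Omar is a knight, so "if Lior is a knight then Hira is a knight" must be True — and it is.
Lior is a knight, and the claim "if Omar is a knave then Jing is a knave" is indeed True.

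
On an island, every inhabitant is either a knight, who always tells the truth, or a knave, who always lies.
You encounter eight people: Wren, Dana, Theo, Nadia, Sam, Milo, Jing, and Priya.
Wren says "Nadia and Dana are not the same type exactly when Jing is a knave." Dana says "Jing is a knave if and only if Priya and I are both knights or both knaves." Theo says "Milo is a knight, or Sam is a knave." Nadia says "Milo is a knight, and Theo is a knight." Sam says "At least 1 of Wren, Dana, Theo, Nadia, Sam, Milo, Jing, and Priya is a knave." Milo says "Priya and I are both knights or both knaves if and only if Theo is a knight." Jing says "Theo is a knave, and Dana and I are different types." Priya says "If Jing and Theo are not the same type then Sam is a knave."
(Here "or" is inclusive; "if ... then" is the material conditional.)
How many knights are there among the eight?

3

The unique consistent assignment is Wren=knight, Dana=knave, Theo=knave, Nadia=knave, Sam=knight, Milo=knave, Jing=knight, Priya=knave.
That has 3 knights.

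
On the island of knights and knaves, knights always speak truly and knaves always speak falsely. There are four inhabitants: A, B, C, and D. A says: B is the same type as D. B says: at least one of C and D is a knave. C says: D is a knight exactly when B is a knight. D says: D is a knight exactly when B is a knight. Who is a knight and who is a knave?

A is a knave; "B is the same type as D" is False, as required.
B is a knight, and the claim "at least one of C and D is a knave" is indeed true.
C is a knave, and the claim "D is a knight exactly when B is a knight" is indeed False.
D is a knave, and the claim "D is a knight exactly when B is a knight" is indeed False.

Knights: B. Knaves: A, C, and D.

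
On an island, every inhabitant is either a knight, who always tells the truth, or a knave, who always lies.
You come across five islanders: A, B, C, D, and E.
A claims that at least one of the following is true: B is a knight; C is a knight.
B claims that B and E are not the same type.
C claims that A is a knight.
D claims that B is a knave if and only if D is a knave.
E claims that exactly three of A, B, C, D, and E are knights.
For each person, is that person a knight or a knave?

A is a knight; "at least one of the following is true: B is a knight; C is a knight" is true, as required.
B is a knight, so "B and E are not the same type" must be true — and it is.
C (knight): "A is a knight" — true. ✓
As a knight, D's statement "B is a knave if and only if D is a knave" should be true; it is.
E is a knave, so "exactly three of A, B, C, D, and E are knights" must be False — and it is.

A is a knight, B is a knight, C is a knight, D is a knight, and E is a knave.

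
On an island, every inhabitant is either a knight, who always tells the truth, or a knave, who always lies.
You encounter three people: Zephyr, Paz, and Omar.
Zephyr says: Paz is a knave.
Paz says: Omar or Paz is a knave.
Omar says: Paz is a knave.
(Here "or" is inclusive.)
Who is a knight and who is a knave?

Suppose Zephyr is a knight. Then Zephyr's statement "Paz is a knave" would have to be true. Checking the 4 ways to assign the others, none is consistent with every speaker.
(For instance, with Paz=knight, Omar=knave, Zephyr's claim "Paz is a knave" comes out false where it would need to be true.)
So Zephyr must be a knave, making "Paz is a knave" false. Taking Zephyr=knave, Paz=knight, Omar=knave, each remaining statement checks out:
  Paz (knight): "Omar or Paz is a knave" — true. ✓
  Omar (knave): "Paz is a knave" — false. ✓
This is the unique consistent assignment.

Knights: Paz. Knaves: Zephyr and Omar.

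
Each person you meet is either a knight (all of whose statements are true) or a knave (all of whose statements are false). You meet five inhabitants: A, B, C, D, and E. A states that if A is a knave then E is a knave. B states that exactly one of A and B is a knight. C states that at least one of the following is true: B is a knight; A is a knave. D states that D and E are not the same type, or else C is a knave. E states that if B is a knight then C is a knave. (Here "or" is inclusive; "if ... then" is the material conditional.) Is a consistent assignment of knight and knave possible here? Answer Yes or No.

No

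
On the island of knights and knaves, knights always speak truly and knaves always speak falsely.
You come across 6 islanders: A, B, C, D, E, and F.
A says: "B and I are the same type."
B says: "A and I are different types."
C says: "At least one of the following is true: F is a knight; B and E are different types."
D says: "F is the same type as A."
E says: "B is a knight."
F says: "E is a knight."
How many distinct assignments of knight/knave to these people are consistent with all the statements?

1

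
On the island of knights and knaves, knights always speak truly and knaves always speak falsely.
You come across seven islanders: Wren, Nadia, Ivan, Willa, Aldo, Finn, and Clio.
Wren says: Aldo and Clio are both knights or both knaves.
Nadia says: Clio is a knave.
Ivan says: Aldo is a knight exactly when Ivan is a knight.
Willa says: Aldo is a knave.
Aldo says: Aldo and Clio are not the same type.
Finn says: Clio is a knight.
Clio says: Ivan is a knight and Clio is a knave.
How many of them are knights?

2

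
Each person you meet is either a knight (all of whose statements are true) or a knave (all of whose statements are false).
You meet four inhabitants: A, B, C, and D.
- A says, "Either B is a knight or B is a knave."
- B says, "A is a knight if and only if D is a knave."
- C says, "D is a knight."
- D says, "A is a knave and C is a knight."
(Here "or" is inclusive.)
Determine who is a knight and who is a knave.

Knights: A and B. Knaves: C and D.

Suppose A is a knave. Then A's statement "either B is a knight or B is a knave" would have to be false. Checking the 8 ways to assign the others, none is consistent with every speaker.
(For instance, with B=knight, C=knave, D=knave, A's claim "either B is a knight or B is a knave" comes out true where it would need to be false.)
So A must be a knight, making "either B is a knight or B is a knave" true. Taking A=knight, B=knight, C=knave, D=knave, each remaining statement checks out:
  B (knight): "A is a knight if and only if D is a knave" — true. ✓
  C (knave): "D is a knight" — false. ✓
  D (knave): "A is a knave and C is a knight" — false. ✓
This is the unique consistent assignment.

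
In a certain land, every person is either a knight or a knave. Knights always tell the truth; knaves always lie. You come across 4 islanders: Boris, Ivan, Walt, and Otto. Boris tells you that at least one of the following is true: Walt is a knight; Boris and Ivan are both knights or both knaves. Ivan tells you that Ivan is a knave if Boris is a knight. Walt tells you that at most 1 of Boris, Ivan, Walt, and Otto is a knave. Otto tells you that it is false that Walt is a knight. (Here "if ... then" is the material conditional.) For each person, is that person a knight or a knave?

Boris is a knave, Ivan is a knight, Walt is a knave, and Otto is a knight.

Boris is a knave, and the claim "at least one of the following is true: Walt is a knight; Boris and Ivan are both knights or both knaves" is indeed False.
Ivan is a knight; "Ivan is a knave if Boris is a knight" is True, as required.
Walt is a knave; "at most 1 of Boris, Ivan, Walt, and Otto is a knave" is False, as required.
Otto is a knight, so "it is false that Walt is a knight" must be True — and it is.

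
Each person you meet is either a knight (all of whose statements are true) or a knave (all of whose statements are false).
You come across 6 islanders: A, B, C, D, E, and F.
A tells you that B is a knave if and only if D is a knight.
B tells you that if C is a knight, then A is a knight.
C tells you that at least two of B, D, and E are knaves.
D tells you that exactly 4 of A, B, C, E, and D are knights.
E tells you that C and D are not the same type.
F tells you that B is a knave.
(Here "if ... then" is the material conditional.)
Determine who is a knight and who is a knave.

Since A is a knave, "B is a knave if and only if D is a knight" needs to be false, which holds.
Since B is a knave, "if C is a knight, then A is a knight" needs to be false, which holds.
Since C is a knight, "at least two of B, D, and E are knaves" needs to be true, which holds.
D is a knave, so "exactly 4 of A, B, C, E, and D are knights" must be false — and it is.
E is a knight, and the claim "C and D are not the same type" is indeed true.
F (knight): "B is a knave" — true. ✓

Knights: C, E, and F. Knaves: A, B, and D.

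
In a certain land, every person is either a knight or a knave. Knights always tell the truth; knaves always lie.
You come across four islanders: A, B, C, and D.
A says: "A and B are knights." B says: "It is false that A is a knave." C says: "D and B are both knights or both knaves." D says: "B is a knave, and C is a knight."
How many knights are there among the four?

2

The unique consistent assignment is A=knight, B=knight, C=knave, D=knave.
That has 2 knights.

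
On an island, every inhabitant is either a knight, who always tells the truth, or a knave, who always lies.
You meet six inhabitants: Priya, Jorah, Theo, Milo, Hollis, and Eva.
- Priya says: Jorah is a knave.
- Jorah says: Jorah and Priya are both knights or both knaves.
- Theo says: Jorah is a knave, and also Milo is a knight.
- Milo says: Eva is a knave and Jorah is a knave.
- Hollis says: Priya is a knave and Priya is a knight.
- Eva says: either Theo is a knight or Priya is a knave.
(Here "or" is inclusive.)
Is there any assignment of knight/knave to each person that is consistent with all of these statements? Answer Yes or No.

No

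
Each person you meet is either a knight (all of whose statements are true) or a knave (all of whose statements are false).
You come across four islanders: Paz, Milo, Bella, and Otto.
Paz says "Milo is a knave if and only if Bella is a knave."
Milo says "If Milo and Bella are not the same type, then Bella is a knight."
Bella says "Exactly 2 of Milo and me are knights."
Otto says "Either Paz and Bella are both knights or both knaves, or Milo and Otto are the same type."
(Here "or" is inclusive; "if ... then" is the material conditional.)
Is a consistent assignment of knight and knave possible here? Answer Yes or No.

One consistent assignment: Paz=knight, Milo=knight, Bella=knight, Otto=knight.

Yes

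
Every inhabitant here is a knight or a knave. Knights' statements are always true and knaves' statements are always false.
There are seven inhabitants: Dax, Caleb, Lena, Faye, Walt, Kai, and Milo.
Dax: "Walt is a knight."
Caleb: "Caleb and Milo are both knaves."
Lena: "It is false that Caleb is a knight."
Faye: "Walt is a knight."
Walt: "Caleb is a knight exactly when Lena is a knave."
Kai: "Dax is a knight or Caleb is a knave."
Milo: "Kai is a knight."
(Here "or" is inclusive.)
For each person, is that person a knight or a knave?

Dax is a knight, and the claim "Walt is a knight" is indeed true.
Caleb is a knave; "Caleb and Milo are both knaves" is False, as required.
Lena is a knight; "it is false that Caleb is a knight" is true, as required.
As a knight, Faye's statement "Walt is a knight" should be true; it is.
As a knight, Walt's statement "Caleb is a knight exactly when Lena is a knave" should be true; it is.
Kai (knight): "Dax is a knight or Caleb is a knave" — true. ✓
Milo (knight): "Kai is a knight" — true. ✓

Dax is a knight, Caleb is a knave, Lena is a knight, Faye is a knight, Walt is a knight, Kai is a knight, and Milo is a knight.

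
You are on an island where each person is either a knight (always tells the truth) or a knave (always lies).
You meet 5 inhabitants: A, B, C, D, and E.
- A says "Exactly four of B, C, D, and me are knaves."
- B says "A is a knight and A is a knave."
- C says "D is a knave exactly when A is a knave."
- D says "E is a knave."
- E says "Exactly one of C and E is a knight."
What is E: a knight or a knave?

Consistent assignments: {A=knave, B=knave, C=knave, D=knight, E=knave}
In every consistent assignment, E is a knave.

E is a knave.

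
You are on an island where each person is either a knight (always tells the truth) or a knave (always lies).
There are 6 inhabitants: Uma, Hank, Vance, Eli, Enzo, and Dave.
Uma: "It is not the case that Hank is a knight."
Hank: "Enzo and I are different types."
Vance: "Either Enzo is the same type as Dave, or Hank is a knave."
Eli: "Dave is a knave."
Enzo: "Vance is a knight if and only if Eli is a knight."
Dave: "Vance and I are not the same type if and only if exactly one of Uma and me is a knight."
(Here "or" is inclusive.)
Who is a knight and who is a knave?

Uma is a knight; "it is not the case that Hank is a knight" is true, as required.
Hank (knave): "Enzo and I are different types" — false. ✓
Vance (knight): "either Enzo is the same type as Dave, or Hank is a knave" — true. ✓
Eli is a knave, and the claim "Dave is a knave" is indeed false.
Enzo is a knave; "Vance is a knight if and only if Eli is a knight" is false, as required.
Since Dave is a knight, "Vance and I are not the same type if and only if exactly one of Uma and me is a knight" needs to be true, which holds.

Knights: Uma, Vance, and Dave. Knaves: Hank, Eli, and Enzo.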